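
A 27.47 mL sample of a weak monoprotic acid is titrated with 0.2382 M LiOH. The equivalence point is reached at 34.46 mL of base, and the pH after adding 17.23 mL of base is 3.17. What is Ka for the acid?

6.8 x 10^-4

17.23 mL is half of the equivalence volume, so this is the half-equivalence point where [HA] = [A^-].
At half-equivalence pH = pKa, so pKa = 3.17.
Ka = 10^(-3.17) = 6.8 x 10^-4.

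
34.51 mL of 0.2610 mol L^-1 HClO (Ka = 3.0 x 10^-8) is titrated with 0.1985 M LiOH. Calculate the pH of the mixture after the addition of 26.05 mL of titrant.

7.65

Initial n(HClO) = 0.2610 x 0.03451 = 0.009007 mol.
n(LiOH) added = 0.1985 x 0.02605 = 0.005171 mol, converting that many moles of HClO to ClO-.
Remaining n(HClO) = 0.003836 mol; n(ClO-) = 0.005171 mol.
By Henderson-Hasselbalch, pH = pKa + log([A^-]/[HA]) = 7.52 + log(0.005171/0.003836) = 7.52 + (+0.13) = 7.65.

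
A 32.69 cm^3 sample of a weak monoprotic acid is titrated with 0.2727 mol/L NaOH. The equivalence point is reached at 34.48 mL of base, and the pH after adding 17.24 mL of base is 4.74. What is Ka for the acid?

1.8 x 10^-5

17.24 mL is half of the equivalence volume, so this is the half-equivalence point where [HA] = [A^-].
At half-equivalence pH = pKa, so pKa = 4.74.
Ka = 10^(-4.74) = 1.8 x 10^-5.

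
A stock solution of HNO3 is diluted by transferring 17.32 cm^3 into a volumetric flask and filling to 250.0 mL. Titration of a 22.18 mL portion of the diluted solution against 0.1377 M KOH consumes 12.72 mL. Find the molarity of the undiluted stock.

1.14 M

n(KOH) = 0.1377 x 0.01272 = 0.001752 mol.
n(HNO3) in the aliquot = 0.001752 mol.
[diluted HNO3] = 0.001752 / 0.02218 = 0.07897 M.
Dilution factor = 250.0/17.32 = 14.43, so [stock] = 0.07897 x 14.43 = 1.14 M.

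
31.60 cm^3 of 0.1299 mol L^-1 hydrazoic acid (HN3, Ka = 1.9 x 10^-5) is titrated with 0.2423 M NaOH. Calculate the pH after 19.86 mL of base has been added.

n(acid) = 0.1299 x 0.03160 = 0.004105 mol; n(NaOH) added = 0.2423 x 0.01986 = 0.004812 mol.
Base is in excess by 0.004812 - 0.004105 = 0.0007072 mol in a total volume of 0.05146 L.
[OH^-] = 0.0007072/0.05146 = 0.01374 M, so pOH = 1.86 and pH = 14.00 - 1.86 = 12.14.

12.14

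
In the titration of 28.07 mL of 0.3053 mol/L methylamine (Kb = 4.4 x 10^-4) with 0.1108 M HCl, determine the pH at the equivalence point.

5.87

n(CH3NH2) = 0.3053 x 0.02807 = 0.008570 mol; V(HCl) at equivalence = 0.008570/0.1108 = 0.07734 L.
At equivalence the base is fully converted to CH3NH3+; total volume = 0.1054 L, so [CH3NH3+] = 0.008570/0.1054 = 0.08130 M.
Ka(CH3NH3+) = Kw/Kb = 1.0e-14 / 4.4 x 10^-4 = 2.27e-11.
[H^+] = sqrt(Ka x [CH3NH3+]) = sqrt(2.27e-11 x 0.08130) = 1.36e-6 M.
pH = -log(1.36e-6) = 5.87.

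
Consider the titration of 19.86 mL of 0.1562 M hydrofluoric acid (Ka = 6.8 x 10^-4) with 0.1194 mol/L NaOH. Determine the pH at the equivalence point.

8.00

n(HF) = 0.1562 x 0.01986 = 0.003102 mol; V(NaOH) at equivalence = 0.003102/0.1194 = 0.02598 L.
At equivalence all the acid is converted to F-; total volume = 0.01986 + 0.02598 = 0.04584 L, so [F-] = 0.003102/0.04584 = 0.06767 M.
Kb = Kw/Ka = 1.0e-14 / 6.8 x 10^-4 = 1.47e-11.
[OH^-] = sqrt(Kb x [F-]) = sqrt(1.47e-11 x 0.06767) = 9.98e-7 M.
pOH = 6.00, so pH = 14.00 - 6.00 = 8.00.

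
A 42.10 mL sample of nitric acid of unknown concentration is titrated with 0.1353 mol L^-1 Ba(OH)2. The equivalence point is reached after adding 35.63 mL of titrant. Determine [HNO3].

n(Ba(OH)2) delivered = 0.1353 x 0.03563 = 0.004821 mol.
The reaction is 2 HNO3 + 1 Ba(OH)2, so n(HNO3) = 0.004821 x 2/1 = 0.009641 mol.
[HNO3] = 0.009641 mol / 0.04210 L = 0.229 M.

0.229 M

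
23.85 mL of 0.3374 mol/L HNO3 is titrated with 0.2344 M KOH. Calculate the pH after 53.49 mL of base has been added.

12.76

n(acid) = 0.3374 x 0.02385 = 0.008047 mol; n(KOH) added = 0.2344 x 0.05349 = 0.01254 mol.
Base is in excess by 0.01254 - 0.008047 = 0.004491 mol in a total volume of 0.07734 L.
[OH^-] = 0.004491/0.07734 = 0.05807 M, so pOH = 1.24 and pH = 14.00 - 1.24 = 12.76.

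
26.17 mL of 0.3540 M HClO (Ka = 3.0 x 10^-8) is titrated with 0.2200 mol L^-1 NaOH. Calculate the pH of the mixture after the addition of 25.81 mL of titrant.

Initial n(HClO) = 0.3540 x 0.02617 = 0.009264 mol.
n(NaOH) added = 0.2200 x 0.02581 = 0.005678 mol, converting that many moles of HClO to ClO-.
Remaining n(HClO) = 0.003586 mol; n(ClO-) = 0.005678 mol.
By Henderson-Hasselbalch, pH = pKa + log([A^-]/[HA]) = 7.52 + log(0.005678/0.003586) = 7.52 + (+0.20) = 7.72.

7.72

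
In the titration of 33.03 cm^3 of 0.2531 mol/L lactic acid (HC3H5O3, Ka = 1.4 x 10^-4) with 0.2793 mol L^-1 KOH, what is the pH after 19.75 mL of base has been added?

Initial n(HC3H5O3) = 0.2531 x 0.03303 = 0.008360 mol.
n(KOH) added = 0.2793 x 0.01975 = 0.005516 mol, converting that many moles of HC3H5O3 to C3H5O3-.
Remaining n(HC3H5O3) = 0.002844 mol; n(C3H5O3-) = 0.005516 mol.
By Henderson-Hasselbalch, pH = pKa + log([A^-]/[HA]) = 3.85 + log(0.005516/0.002844) = 3.85 + (+0.29) = 4.14.

4.14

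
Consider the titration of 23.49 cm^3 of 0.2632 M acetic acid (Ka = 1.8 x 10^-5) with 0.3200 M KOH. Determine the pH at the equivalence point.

8.95

n(CH3COOH) = 0.2632 x 0.02349 = 0.006183 mol; V(KOH) at equivalence = 0.006183/0.3200 = 0.01932 L.
At equivalence all the acid is converted to CH3COO-; total volume = 0.02349 + 0.01932 = 0.04281 L, so [CH3COO-] = 0.006183/0.04281 = 0.1444 M.
Kb = Kw/Ka = 1.0e-14 / 1.8 x 10^-5 = 5.56e-10.
[OH^-] = sqrt(Kb x [CH3COO-]) = sqrt(5.56e-10 x 0.1444) = 8.96e-6 M.
pOH = 5.05, so pH = 14.00 - 5.05 = 8.95.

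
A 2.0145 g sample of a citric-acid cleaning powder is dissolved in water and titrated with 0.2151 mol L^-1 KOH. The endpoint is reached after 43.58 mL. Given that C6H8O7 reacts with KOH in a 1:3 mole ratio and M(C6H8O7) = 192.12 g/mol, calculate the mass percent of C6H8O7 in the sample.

n(KOH) = 0.2151 x 0.04358 = 0.009374 mol.
n(C6H8O7) = 0.009374 / 3 = 0.003125 mol.
mass of C6H8O7 = 0.003125 x 192.12 = 0.6003 g.
% purity = 0.6003 / 2.0145 x 100 = 29.8%.

29.8%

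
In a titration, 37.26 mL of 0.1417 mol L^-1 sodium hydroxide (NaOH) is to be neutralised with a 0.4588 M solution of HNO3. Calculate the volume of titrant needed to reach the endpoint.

n(NaOH) = 0.1417 mol/L x 0.03726 L = 0.005280 mol.
At equivalence n(HNO3) = n(NaOH) = 0.005280 mol.
V(HNO3) = 0.005280 / 0.4588 = 0.01151 L = 11.5 mL.

11.5 mL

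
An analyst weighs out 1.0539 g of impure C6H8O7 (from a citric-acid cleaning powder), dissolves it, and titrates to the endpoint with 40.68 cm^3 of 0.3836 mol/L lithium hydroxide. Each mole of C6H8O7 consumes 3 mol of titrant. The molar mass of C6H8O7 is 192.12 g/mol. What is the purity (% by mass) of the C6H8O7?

94.8%

n(LiOH) = 0.3836 x 0.04068 = 0.01560 mol.
n(C6H8O7) = 0.01560 / 3 = 0.005202 mol.
mass of C6H8O7 = 0.005202 x 192.12 = 0.9993 g.
% purity = 0.9993 / 1.0539 x 100 = 94.8%.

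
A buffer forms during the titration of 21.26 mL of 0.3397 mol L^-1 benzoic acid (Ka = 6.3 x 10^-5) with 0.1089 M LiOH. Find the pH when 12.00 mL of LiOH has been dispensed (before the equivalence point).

Initial n(C6H5COOH) = 0.3397 x 0.02126 = 0.007222 mol.
n(LiOH) added = 0.1089 x 0.01200 = 0.001307 mol, converting that many moles of C6H5COOH to C6H5COO-.
Remaining n(C6H5COOH) = 0.005915 mol; n(C6H5COO-) = 0.001307 mol.
By Henderson-Hasselbalch, pH = pKa + log([A^-]/[HA]) = 4.20 + log(0.001307/0.005915) = 4.20 + (-0.66) = 3.54.

3.54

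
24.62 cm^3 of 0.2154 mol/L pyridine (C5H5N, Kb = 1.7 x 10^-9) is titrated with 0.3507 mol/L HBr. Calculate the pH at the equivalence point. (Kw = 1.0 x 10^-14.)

3.05

n(C5H5N) = 0.2154 x 0.02462 = 0.005303 mol; V(HBr) at equivalence = 0.005303/0.3507 = 0.01512 L.
At equivalence the base is fully converted to C5H5NH+; total volume = 0.03974 L, so [C5H5NH+] = 0.005303/0.03974 = 0.1334 M.
Ka(C5H5NH+) = Kw/Kb = 1.0e-14 / 1.7 x 10^-9 = 5.88e-6.
[H^+] = sqrt(Ka x [C5H5NH+]) = sqrt(5.88e-6 x 0.1334) = 0.000886 M.
pH = -log(0.000886) = 3.05.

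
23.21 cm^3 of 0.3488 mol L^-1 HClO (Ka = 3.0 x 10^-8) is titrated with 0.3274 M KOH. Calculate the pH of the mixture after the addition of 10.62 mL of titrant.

7.40

Initial n(HClO) = 0.3488 x 0.02321 = 0.008096 mol.
n(KOH) added = 0.3274 x 0.01062 = 0.003477 mol, converting that many moles of HClO to ClO-.
Remaining n(HClO) = 0.004619 mol; n(ClO-) = 0.003477 mol.
By Henderson-Hasselbalch, pH = pKa + log([A^-]/[HA]) = 7.52 + log(0.003477/0.004619) = 7.52 + (-0.12) = 7.40.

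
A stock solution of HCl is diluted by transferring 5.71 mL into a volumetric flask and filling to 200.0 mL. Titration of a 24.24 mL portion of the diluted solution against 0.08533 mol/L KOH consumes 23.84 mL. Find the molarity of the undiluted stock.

n(KOH) = 0.08533 x 0.02384 = 0.002034 mol.
n(HCl) in the aliquot = 0.002034 mol.
[diluted HCl] = 0.002034 / 0.02424 = 0.08392 M.
Dilution factor = 200.0/5.710 = 35.03, so [stock] = 0.08392 x 35.03 = 2.94 M.

2.94 M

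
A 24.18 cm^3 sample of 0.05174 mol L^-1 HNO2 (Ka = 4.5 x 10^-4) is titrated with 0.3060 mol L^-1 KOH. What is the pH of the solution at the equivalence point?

n(HNO2) = 0.05174 x 0.02418 = 0.001251 mol; V(KOH) at equivalence = 0.001251/0.3060 = 0.004088 L.
At equivalence all the acid is converted to NO2-; total volume = 0.02418 + 0.004088 = 0.02827 L, so [NO2-] = 0.001251/0.02827 = 0.04426 M.
Kb = Kw/Ka = 1.0e-14 / 4.5 x 10^-4 = 2.22e-11.
[OH^-] = sqrt(Kb x [NO2-]) = sqrt(2.22e-11 x 0.04426) = 9.92e-7 M.
pOH = 6.00, so pH = 14.00 - 6.00 = 8.00.

8.00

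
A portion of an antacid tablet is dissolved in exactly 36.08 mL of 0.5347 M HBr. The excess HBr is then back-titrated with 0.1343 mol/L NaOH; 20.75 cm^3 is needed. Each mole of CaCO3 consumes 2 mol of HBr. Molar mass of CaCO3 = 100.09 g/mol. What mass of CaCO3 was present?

0.826 g

Total n(HBr) added = 0.5347 x 0.03608 = 0.01929 mol.
n(NaOH) used = 0.1343 x 0.02075 = 0.002787 mol, which equals the excess n(HBr).
So n(HBr) consumed by the sample = 0.01929 - 0.002787 = 0.01651 mol.
n(CaCO3) = 0.01651 / 2 = 0.008253 mol.
mass = 0.008253 mol x 100.09 g/mol = 0.826 g.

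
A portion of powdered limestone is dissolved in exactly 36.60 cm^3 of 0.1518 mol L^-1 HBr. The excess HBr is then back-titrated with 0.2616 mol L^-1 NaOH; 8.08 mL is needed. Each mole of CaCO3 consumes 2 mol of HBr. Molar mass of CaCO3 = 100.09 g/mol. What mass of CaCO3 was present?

Total n(HBr) added = 0.1518 x 0.03660 = 0.005556 mol.
n(NaOH) used = 0.2616 x 0.008080 = 0.002114 mol, which equals the excess n(HBr).
So n(HBr) consumed by the sample = 0.005556 - 0.002114 = 0.003442 mol.
n(CaCO3) = 0.003442 / 2 = 0.001721 mol.
mass = 0.001721 mol x 100.09 g/mol = 0.172 g.

0.172 g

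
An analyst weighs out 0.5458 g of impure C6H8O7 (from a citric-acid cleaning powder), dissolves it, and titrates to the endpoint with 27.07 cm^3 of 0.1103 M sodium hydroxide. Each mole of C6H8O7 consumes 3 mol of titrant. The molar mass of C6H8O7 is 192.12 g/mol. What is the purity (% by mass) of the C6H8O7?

35.0%

n(NaOH) = 0.1103 x 0.02707 = 0.002986 mol.
n(C6H8O7) = 0.002986 / 3 = 0.0009953 mol.
mass of C6H8O7 = 0.0009953 x 192.12 = 0.1912 g.
% purity = 0.1912 / 0.5458 x 100 = 35.0%.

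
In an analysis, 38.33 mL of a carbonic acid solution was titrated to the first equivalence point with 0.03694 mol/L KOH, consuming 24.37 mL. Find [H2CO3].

n(KOH) = 0.03694 x 0.02437 = 0.0009002 mol.
At the first equivalence point, 1 mol OH^- react per mol H2CO3, so n(H2CO3) = 0.0009002 / 1 = 0.0009002 mol.
[H2CO3] = 0.0009002 / 0.03833 L = 0.0235 M.

0.0235 M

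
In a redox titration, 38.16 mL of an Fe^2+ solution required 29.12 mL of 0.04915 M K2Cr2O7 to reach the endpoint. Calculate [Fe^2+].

n(K2Cr2O7) = 0.04915 x 0.02912 = 0.001431 mol.
From the balanced equation, 1 mol K2Cr2O7 reacts with 6 mol Fe^2+, so n(Fe^2+) = 0.001431 x 6/1 = 0.008587 mol.
[Fe^2+] = 0.008587 / 0.03816 L = 0.225 M.

0.225 M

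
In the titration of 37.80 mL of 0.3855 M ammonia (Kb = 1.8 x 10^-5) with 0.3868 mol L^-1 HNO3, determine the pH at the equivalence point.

4.98

n(NH3) = 0.3855 x 0.03780 = 0.01457 mol; V(HNO3) at equivalence = 0.01457/0.3868 = 0.03767 L.
At equivalence the base is fully converted to NH4+; total volume = 0.07547 L, so [NH4+] = 0.01457/0.07547 = 0.1931 M.
Ka(NH4+) = Kw/Kb = 1.0e-14 / 1.8 x 10^-5 = 5.56e-10.
[H^+] = sqrt(Ka x [NH4+]) = sqrt(5.56e-10 x 0.1931) = 1.04e-5 M.
pH = -log(1.04e-5) = 4.98.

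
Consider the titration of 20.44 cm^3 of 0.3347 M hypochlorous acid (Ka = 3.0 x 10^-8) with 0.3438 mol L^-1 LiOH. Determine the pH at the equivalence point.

10.38

n(HClO) = 0.3347 x 0.02044 = 0.006841 mol; V(LiOH) at equivalence = 0.006841/0.3438 = 0.01990 L.
At equivalence all the acid is converted to ClO-; total volume = 0.02044 + 0.01990 = 0.04034 L, so [ClO-] = 0.006841/0.04034 = 0.1696 M.
Kb = Kw/Ka = 1.0e-14 / 3.0 x 10^-8 = 3.33e-7.
[OH^-] = sqrt(Kb x [ClO-]) = sqrt(3.33e-7 x 0.1696) = 0.000238 M.
pOH = 3.62, so pH = 14.00 - 3.62 = 10.38.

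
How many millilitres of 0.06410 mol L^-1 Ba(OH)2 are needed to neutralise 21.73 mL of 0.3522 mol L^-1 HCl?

59.7 mL

n(HCl) = 0.3522 mol/L x 0.02173 L = 0.007653 mol.
The neutralisation is 2 HCl : 1 Ba(OH)2, so n(Ba(OH)2) = 0.007653 x 1/2 = 0.003827 mol.
V(Ba(OH)2) = 0.003827 / 0.06410 = 0.05970 L = 59.7 mL.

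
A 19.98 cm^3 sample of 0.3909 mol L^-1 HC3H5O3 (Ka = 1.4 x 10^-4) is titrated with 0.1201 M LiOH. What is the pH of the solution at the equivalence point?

n(HC3H5O3) = 0.3909 x 0.01998 = 0.007810 mol; V(LiOH) at equivalence = 0.007810/0.1201 = 0.06503 L.
At equivalence all the acid is converted to C3H5O3-; total volume = 0.01998 + 0.06503 = 0.08501 L, so [C3H5O3-] = 0.007810/0.08501 = 0.09187 M.
Kb = Kw/Ka = 1.0e-14 / 1.4 x 10^-4 = 7.14e-11.
[OH^-] = sqrt(Kb x [C3H5O3-]) = sqrt(7.14e-11 x 0.09187) = 2.56e-6 M.
pOH = 5.59, so pH = 14.00 - 5.59 = 8.41.

8.41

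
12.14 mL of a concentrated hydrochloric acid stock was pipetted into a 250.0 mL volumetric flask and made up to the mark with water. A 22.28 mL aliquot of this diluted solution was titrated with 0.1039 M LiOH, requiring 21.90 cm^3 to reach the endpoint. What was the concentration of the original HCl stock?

2.10 M

n(LiOH) = 0.1039 x 0.02190 = 0.002275 mol.
n(HCl) in the aliquot = 0.002275 mol.
[diluted HCl] = 0.002275 / 0.02228 = 0.1021 M.
Dilution factor = 250.0/12.14 = 20.59, so [stock] = 0.1021 x 20.59 = 2.10 M.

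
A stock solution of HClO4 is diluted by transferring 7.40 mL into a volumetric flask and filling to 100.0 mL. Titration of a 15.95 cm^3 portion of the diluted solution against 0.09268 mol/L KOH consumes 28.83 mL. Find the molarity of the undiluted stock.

n(KOH) = 0.09268 x 0.02883 = 0.002672 mol.
n(HClO4) in the aliquot = 0.002672 mol.
[diluted HClO4] = 0.002672 / 0.01595 = 0.1675 M.
Dilution factor = 100.0/7.400 = 13.51, so [stock] = 0.1675 x 13.51 = 2.26 M.

2.26 M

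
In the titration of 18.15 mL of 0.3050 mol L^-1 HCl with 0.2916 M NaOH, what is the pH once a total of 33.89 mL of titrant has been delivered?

n(acid) = 0.3050 x 0.01815 = 0.005536 mol; n(NaOH) added = 0.2916 x 0.03389 = 0.009882 mol.
Base is in excess by 0.009882 - 0.005536 = 0.004347 mol in a total volume of 0.05204 L.
[OH^-] = 0.004347/0.05204 = 0.08352 M, so pOH = 1.08 and pH = 14.00 - 1.08 = 12.92.

12.92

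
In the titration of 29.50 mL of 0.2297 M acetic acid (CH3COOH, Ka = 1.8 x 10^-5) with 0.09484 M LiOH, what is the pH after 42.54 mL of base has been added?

4.91

Initial n(CH3COOH) = 0.2297 x 0.02950 = 0.006776 mol.
n(LiOH) added = 0.09484 x 0.04254 = 0.004034 mol, converting that many moles of CH3COOH to CH3COO-.
Remaining n(CH3COOH) = 0.002742 mol; n(CH3COO-) = 0.004034 mol.
By Henderson-Hasselbalch, pH = pKa + log([A^-]/[HA]) = 4.74 + log(0.004034/0.002742) = 4.74 + (+0.17) = 4.91.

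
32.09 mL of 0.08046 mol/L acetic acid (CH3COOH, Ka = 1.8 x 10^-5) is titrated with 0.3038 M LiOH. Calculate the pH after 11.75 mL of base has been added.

12.35

n(acid) = 0.08046 x 0.03209 = 0.002582 mol; n(LiOH) added = 0.3038 x 0.01175 = 0.003570 mol.
Base is in excess by 0.003570 - 0.002582 = 0.0009877 mol in a total volume of 0.04384 L.
[OH^-] = 0.0009877/0.04384 = 0.02253 M, so pOH = 1.65 and pH = 14.00 - 1.65 = 12.35.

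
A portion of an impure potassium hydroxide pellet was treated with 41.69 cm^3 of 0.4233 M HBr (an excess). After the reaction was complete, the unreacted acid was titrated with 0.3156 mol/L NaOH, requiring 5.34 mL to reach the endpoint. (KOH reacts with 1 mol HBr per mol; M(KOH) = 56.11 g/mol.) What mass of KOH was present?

Total n(HBr) added = 0.4233 x 0.04169 = 0.01765 mol.
n(NaOH) used = 0.3156 x 0.005340 = 0.001685 mol, which equals the excess n(HBr).
So n(HBr) consumed by the sample = 0.01765 - 0.001685 = 0.01596 mol.
n(KOH) = 0.01596 / 1 = 0.01596 mol.
mass = 0.01596 mol x 56.11 g/mol = 0.896 g.

0.896 g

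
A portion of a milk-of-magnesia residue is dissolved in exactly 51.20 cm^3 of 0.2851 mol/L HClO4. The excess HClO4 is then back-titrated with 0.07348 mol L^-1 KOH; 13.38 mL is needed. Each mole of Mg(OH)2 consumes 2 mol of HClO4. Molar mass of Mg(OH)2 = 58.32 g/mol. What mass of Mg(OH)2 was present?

Total n(HClO4) added = 0.2851 x 0.05120 = 0.01460 mol.
n(KOH) used = 0.07348 x 0.01338 = 0.0009832 mol, which equals the excess n(HClO4).
So n(HClO4) consumed by the sample = 0.01460 - 0.0009832 = 0.01361 mol.
n(Mg(OH)2) = 0.01361 / 2 = 0.006807 mol.
mass = 0.006807 mol x 58.32 g/mol = 0.397 g.

0.397 g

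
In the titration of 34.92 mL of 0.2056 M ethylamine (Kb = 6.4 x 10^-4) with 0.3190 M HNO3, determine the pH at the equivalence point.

5.85

n(C2H5NH2) = 0.2056 x 0.03492 = 0.007180 mol; V(HNO3) at equivalence = 0.007180/0.3190 = 0.02251 L.
At equivalence the base is fully converted to C2H5NH3+; total volume = 0.05743 L, so [C2H5NH3+] = 0.007180/0.05743 = 0.1250 M.
Ka(C2H5NH3+) = Kw/Kb = 1.0e-14 / 6.4 x 10^-4 = 1.56e-11.
[H^+] = sqrt(Ka x [C2H5NH3+]) = sqrt(1.56e-11 x 0.1250) = 1.40e-6 M.
pH = -log(1.40e-6) = 5.85.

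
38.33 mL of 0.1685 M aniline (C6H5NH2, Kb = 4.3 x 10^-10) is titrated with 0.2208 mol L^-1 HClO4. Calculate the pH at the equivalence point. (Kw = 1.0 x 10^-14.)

2.83

n(C6H5NH2) = 0.1685 x 0.03833 = 0.006459 mol; V(HClO4) at equivalence = 0.006459/0.2208 = 0.02925 L.
At equivalence the base is fully converted to C6H5NH3+; total volume = 0.06758 L, so [C6H5NH3+] = 0.006459/0.06758 = 0.09557 M.
Ka(C6H5NH3+) = Kw/Kb = 1.0e-14 / 4.3 x 10^-10 = 2.33e-5.
[H^+] = sqrt(Ka x [C6H5NH3+]) = sqrt(2.33e-5 x 0.09557) = 0.00149 M.
pH = -log(0.00149) = 2.83.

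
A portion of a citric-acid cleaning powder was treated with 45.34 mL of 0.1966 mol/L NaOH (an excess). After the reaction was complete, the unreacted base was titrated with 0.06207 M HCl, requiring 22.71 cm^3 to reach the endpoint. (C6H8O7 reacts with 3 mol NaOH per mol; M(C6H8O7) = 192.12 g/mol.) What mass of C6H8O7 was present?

Total n(NaOH) added = 0.1966 x 0.04534 = 0.008914 mol.
n(HCl) used = 0.06207 x 0.02271 = 0.001410 mol, which equals the excess n(NaOH).
So n(NaOH) consumed by the sample = 0.008914 - 0.001410 = 0.007504 mol.
n(C6H8O7) = 0.007504 / 3 = 0.002501 mol.
mass = 0.002501 mol x 192.12 g/mol = 0.481 g.

0.481 g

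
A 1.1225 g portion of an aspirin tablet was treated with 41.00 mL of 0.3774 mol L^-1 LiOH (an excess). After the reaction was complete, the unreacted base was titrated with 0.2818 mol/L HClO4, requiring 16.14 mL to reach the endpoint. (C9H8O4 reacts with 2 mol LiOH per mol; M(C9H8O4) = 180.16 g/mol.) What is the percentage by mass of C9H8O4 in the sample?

Total n(LiOH) added = 0.3774 x 0.04100 = 0.01547 mol.
n(HClO4) used = 0.2818 x 0.01614 = 0.004548 mol, which equals the excess n(LiOH).
So n(LiOH) consumed by the sample = 0.01547 - 0.004548 = 0.01093 mol.
n(C9H8O4) = 0.01093 / 2 = 0.005463 mol.
mass C9H8O4 = 0.005463 x 180.16 = 0.9841 g, so %C9H8O4 = 0.9841/1.1225 x 100 = 87.7%.

87.7%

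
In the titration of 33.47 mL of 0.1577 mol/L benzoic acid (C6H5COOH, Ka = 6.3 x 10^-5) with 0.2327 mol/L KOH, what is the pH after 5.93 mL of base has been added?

Initial n(C6H5COOH) = 0.1577 x 0.03347 = 0.005278 mol.
n(KOH) added = 0.2327 x 0.005930 = 0.001380 mol, converting that many moles of C6H5COOH to C6H5COO-.
Remaining n(C6H5COOH) = 0.003898 mol; n(C6H5COO-) = 0.001380 mol.
By Henderson-Hasselbalch, pH = pKa + log([A^-]/[HA]) = 4.20 + log(0.001380/0.003898) = 4.20 + (-0.45) = 3.75.

3.75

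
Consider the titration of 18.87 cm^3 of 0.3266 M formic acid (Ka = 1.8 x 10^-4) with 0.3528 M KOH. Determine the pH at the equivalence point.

8.49

n(HCOOH) = 0.3266 x 0.01887 = 0.006163 mol; V(KOH) at equivalence = 0.006163/0.3528 = 0.01747 L.
At equivalence all the acid is converted to HCOO-; total volume = 0.01887 + 0.01747 = 0.03634 L, so [HCOO-] = 0.006163/0.03634 = 0.1696 M.
Kb = Kw/Ka = 1.0e-14 / 1.8 x 10^-4 = 5.56e-11.
[OH^-] = sqrt(Kb x [HCOO-]) = sqrt(5.56e-11 x 0.1696) = 3.07e-6 M.
pOH = 5.51, so pH = 14.00 - 5.51 = 8.49.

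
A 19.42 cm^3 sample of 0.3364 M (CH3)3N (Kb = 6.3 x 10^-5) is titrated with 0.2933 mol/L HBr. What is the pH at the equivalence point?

n((CH3)3N) = 0.3364 x 0.01942 = 0.006533 mol; V(HBr) at equivalence = 0.006533/0.2933 = 0.02227 L.
At equivalence the base is fully converted to (CH3)3NH+; total volume = 0.04169 L, so [(CH3)3NH+] = 0.006533/0.04169 = 0.1567 M.
Ka((CH3)3NH+) = Kw/Kb = 1.0e-14 / 6.3 x 10^-5 = 1.59e-10.
[H^+] = sqrt(Ka x [(CH3)3NH+]) = sqrt(1.59e-10 x 0.1567) = 4.99e-6 M.
pH = -log(4.99e-6) = 5.30.

5.30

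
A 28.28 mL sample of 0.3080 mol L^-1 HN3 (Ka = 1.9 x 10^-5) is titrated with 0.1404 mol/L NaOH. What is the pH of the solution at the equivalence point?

n(HN3) = 0.3080 x 0.02828 = 0.008710 mol; V(NaOH) at equivalence = 0.008710/0.1404 = 0.06204 L.
At equivalence all the acid is converted to N3-; total volume = 0.02828 + 0.06204 = 0.09032 L, so [N3-] = 0.008710/0.09032 = 0.09644 M.
Kb = Kw/Ka = 1.0e-14 / 1.9 x 10^-5 = 5.26e-10.
[OH^-] = sqrt(Kb x [N3-]) = sqrt(5.26e-10 x 0.09644) = 7.12e-6 M.
pOH = 5.15, so pH = 14.00 - 5.15 = 8.85.

8.85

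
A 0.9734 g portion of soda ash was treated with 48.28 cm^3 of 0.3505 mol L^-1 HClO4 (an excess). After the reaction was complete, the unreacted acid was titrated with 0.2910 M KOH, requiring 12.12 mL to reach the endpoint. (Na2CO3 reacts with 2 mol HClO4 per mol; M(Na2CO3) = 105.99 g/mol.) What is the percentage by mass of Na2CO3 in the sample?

Total n(HClO4) added = 0.3505 x 0.04828 = 0.01692 mol.
n(KOH) used = 0.2910 x 0.01212 = 0.003527 mol, which equals the excess n(HClO4).
So n(HClO4) consumed by the sample = 0.01692 - 0.003527 = 0.01340 mol.
n(Na2CO3) = 0.01340 / 2 = 0.006698 mol.
mass Na2CO3 = 0.006698 x 105.99 = 0.7099 g, so %Na2CO3 = 0.7099/0.9734 x 100 = 72.9%.

72.9%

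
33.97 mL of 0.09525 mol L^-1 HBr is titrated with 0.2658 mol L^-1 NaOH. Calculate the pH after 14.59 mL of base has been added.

12.12

n(acid) = 0.09525 x 0.03397 = 0.003236 mol; n(NaOH) added = 0.2658 x 0.01459 = 0.003878 mol.
Base is in excess by 0.003878 - 0.003236 = 0.0006424 mol in a total volume of 0.04856 L.
[OH^-] = 0.0006424/0.04856 = 0.01323 M, so pOH = 1.88 and pH = 14.00 - 1.88 = 12.12.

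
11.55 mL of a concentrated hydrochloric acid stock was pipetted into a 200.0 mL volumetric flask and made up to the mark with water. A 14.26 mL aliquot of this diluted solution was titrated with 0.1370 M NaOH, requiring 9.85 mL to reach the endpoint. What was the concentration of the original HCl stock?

n(NaOH) = 0.1370 x 0.009850 = 0.001349 mol.
n(HCl) in the aliquot = 0.001349 mol.
[diluted HCl] = 0.001349 / 0.01426 = 0.09463 M.
Dilution factor = 200.0/11.55 = 17.32, so [stock] = 0.09463 x 17.32 = 1.64 M.

1.64 M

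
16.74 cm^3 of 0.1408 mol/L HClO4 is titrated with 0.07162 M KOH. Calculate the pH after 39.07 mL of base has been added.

n(acid) = 0.1408 x 0.01674 = 0.002357 mol; n(KOH) added = 0.07162 x 0.03907 = 0.002798 mol.
Base is in excess by 0.002798 - 0.002357 = 0.0004412 mol in a total volume of 0.05581 L.
[OH^-] = 0.0004412/0.05581 = 0.007905 M, so pOH = 2.10 and pH = 14.00 - 2.10 = 11.90.

11.90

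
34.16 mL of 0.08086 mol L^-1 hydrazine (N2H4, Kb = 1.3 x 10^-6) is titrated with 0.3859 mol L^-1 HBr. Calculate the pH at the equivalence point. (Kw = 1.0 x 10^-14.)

n(N2H4) = 0.08086 x 0.03416 = 0.002762 mol; V(HBr) at equivalence = 0.002762/0.3859 = 0.007158 L.
At equivalence the base is fully converted to N2H5+; total volume = 0.04132 L, so [N2H5+] = 0.002762/0.04132 = 0.06685 M.
Ka(N2H5+) = Kw/Kb = 1.0e-14 / 1.3 x 10^-6 = 7.69e-9.
[H^+] = sqrt(Ka x [N2H5+]) = sqrt(7.69e-9 x 0.06685) = 2.27e-5 M.
pH = -log(2.27e-5) = 4.64.

4.64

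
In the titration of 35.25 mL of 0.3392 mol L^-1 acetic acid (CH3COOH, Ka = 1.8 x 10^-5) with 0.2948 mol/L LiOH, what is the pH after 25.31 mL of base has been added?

Initial n(CH3COOH) = 0.3392 x 0.03525 = 0.01196 mol.
n(LiOH) added = 0.2948 x 0.02531 = 0.007461 mol, converting that many moles of CH3COOH to CH3COO-.
Remaining n(CH3COOH) = 0.004495 mol; n(CH3COO-) = 0.007461 mol.
By Henderson-Hasselbalch, pH = pKa + log([A^-]/[HA]) = 4.74 + log(0.007461/0.004495) = 4.74 + (+0.22) = 4.96.

4.96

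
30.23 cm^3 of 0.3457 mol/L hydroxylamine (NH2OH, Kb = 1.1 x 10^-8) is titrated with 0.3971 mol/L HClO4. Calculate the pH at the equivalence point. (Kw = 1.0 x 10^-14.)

3.39

n(NH2OH) = 0.3457 x 0.03023 = 0.01045 mol; V(HClO4) at equivalence = 0.01045/0.3971 = 0.02632 L.
At equivalence the base is fully converted to NH3OH+; total volume = 0.05655 L, so [NH3OH+] = 0.01045/0.05655 = 0.1848 M.
Ka(NH3OH+) = Kw/Kb = 1.0e-14 / 1.1 x 10^-8 = 9.09e-7.
[H^+] = sqrt(Ka x [NH3OH+]) = sqrt(9.09e-7 x 0.1848) = 0.000410 M.
pH = -log(0.000410) = 3.39.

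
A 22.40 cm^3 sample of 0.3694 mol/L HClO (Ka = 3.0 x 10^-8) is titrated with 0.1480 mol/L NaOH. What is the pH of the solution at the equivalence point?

n(HClO) = 0.3694 x 0.02240 = 0.008275 mol; V(NaOH) at equivalence = 0.008275/0.1480 = 0.05591 L.
At equivalence all the acid is converted to ClO-; total volume = 0.02240 + 0.05591 = 0.07831 L, so [ClO-] = 0.008275/0.07831 = 0.1057 M.
Kb = Kw/Ka = 1.0e-14 / 3.0 x 10^-8 = 3.33e-7.
[OH^-] = sqrt(Kb x [ClO-]) = sqrt(3.33e-7 x 0.1057) = 0.000188 M.
pOH = 3.73, so pH = 14.00 - 3.73 = 10.27.

10.27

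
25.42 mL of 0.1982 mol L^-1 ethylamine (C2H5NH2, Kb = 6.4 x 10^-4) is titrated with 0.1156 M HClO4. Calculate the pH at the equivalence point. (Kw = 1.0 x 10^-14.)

5.97

n(C2H5NH2) = 0.1982 x 0.02542 = 0.005038 mol; V(HClO4) at equivalence = 0.005038/0.1156 = 0.04358 L.
At equivalence the base is fully converted to C2H5NH3+; total volume = 0.06900 L, so [C2H5NH3+] = 0.005038/0.06900 = 0.07301 M.
Ka(C2H5NH3+) = Kw/Kb = 1.0e-14 / 6.4 x 10^-4 = 1.56e-11.
[H^+] = sqrt(Ka x [C2H5NH3+]) = sqrt(1.56e-11 x 0.07301) = 1.07e-6 M.
pH = -log(1.07e-6) = 5.97.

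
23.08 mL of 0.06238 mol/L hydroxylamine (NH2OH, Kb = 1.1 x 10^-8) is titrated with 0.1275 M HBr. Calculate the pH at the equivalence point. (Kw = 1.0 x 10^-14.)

3.71

n(NH2OH) = 0.06238 x 0.02308 = 0.001440 mol; V(HBr) at equivalence = 0.001440/0.1275 = 0.01129 L.
At equivalence the base is fully converted to NH3OH+; total volume = 0.03437 L, so [NH3OH+] = 0.001440/0.03437 = 0.04189 M.
Ka(NH3OH+) = Kw/Kb = 1.0e-14 / 1.1 x 10^-8 = 9.09e-7.
[H^+] = sqrt(Ka x [NH3OH+]) = sqrt(9.09e-7 x 0.04189) = 0.000195 M.
pH = -log(0.000195) = 3.71.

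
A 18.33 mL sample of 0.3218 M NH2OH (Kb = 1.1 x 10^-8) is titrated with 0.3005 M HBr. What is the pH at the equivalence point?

n(NH2OH) = 0.3218 x 0.01833 = 0.005899 mol; V(HBr) at equivalence = 0.005899/0.3005 = 0.01963 L.
At equivalence the base is fully converted to NH3OH+; total volume = 0.03796 L, so [NH3OH+] = 0.005899/0.03796 = 0.1554 M.
Ka(NH3OH+) = Kw/Kb = 1.0e-14 / 1.1 x 10^-8 = 9.09e-7.
[H^+] = sqrt(Ka x [NH3OH+]) = sqrt(9.09e-7 x 0.1554) = 0.000376 M.
pH = -log(0.000376) = 3.42.

3.42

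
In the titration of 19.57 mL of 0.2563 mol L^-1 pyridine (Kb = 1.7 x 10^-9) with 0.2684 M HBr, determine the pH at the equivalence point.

3.06

n(C5H5N) = 0.2563 x 0.01957 = 0.005016 mol; V(HBr) at equivalence = 0.005016/0.2684 = 0.01869 L.
At equivalence the base is fully converted to C5H5NH+; total volume = 0.03826 L, so [C5H5NH+] = 0.005016/0.03826 = 0.1311 M.
Ka(C5H5NH+) = Kw/Kb = 1.0e-14 / 1.7 x 10^-9 = 5.88e-6.
[H^+] = sqrt(Ka x [C5H5NH+]) = sqrt(5.88e-6 x 0.1311) = 0.000878 M.
pH = -log(0.000878) = 3.06.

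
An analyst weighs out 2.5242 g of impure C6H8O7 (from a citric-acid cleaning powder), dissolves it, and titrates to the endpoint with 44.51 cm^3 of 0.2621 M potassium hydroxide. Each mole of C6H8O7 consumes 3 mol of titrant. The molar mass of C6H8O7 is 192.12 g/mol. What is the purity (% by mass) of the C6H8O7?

29.6%

n(KOH) = 0.2621 x 0.04451 = 0.01167 mol.
n(C6H8O7) = 0.01167 / 3 = 0.003889 mol.
mass of C6H8O7 = 0.003889 x 192.12 = 0.7471 g.
% purity = 0.7471 / 2.5242 x 100 = 29.6%.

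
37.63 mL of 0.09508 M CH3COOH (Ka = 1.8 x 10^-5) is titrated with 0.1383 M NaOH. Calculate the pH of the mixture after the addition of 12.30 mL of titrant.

Initial n(CH3COOH) = 0.09508 x 0.03763 = 0.003578 mol.
n(NaOH) added = 0.1383 x 0.01230 = 0.001701 mol, converting that many moles of CH3COOH to CH3COO-.
Remaining n(CH3COOH) = 0.001877 mol; n(CH3COO-) = 0.001701 mol.
By Henderson-Hasselbalch, pH = pKa + log([A^-]/[HA]) = 4.74 + log(0.001701/0.001877) = 4.74 + (-0.04) = 4.70.

4.70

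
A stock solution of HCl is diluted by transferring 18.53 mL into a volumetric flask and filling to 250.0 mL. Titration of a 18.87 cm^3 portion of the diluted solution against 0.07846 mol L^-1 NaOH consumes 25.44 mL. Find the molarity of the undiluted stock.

1.43 M

n(NaOH) = 0.07846 x 0.02544 = 0.001996 mol.
n(HCl) in the aliquot = 0.001996 mol.
[diluted HCl] = 0.001996 / 0.01887 = 0.1058 M.
Dilution factor = 250.0/18.53 = 13.49, so [stock] = 0.1058 x 13.49 = 1.43 M.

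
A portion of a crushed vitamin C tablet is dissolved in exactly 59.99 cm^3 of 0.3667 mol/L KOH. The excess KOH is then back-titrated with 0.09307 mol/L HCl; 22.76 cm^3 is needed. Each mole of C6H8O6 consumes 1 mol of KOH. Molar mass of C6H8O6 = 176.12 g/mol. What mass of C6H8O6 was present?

Total n(KOH) added = 0.3667 x 0.05999 = 0.02200 mol.
n(HCl) used = 0.09307 x 0.02276 = 0.002118 mol, which equals the excess n(KOH).
So n(KOH) consumed by the sample = 0.02200 - 0.002118 = 0.01988 mol.
n(C6H8O6) = 0.01988 / 1 = 0.01988 mol.
mass = 0.01988 mol x 176.12 g/mol = 3.50 g.

3.50 g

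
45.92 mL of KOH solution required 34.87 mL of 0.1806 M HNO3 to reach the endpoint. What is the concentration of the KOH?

0.137 M

n(HNO3) delivered = 0.1806 x 0.03487 = 0.006298 mol.
For a 1:1 reaction, n(KOH) = 0.006298 mol.
[KOH] = 0.006298 mol / 0.04592 L = 0.137 M.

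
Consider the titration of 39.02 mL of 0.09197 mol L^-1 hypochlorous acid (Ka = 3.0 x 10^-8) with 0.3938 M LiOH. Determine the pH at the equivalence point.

10.20

n(HClO) = 0.09197 x 0.03902 = 0.003589 mol; V(LiOH) at equivalence = 0.003589/0.3938 = 0.009113 L.
At equivalence all the acid is converted to ClO-; total volume = 0.03902 + 0.009113 = 0.04813 L, so [ClO-] = 0.003589/0.04813 = 0.07456 M.
Kb = Kw/Ka = 1.0e-14 / 3.0 x 10^-8 = 3.33e-7.
[OH^-] = sqrt(Kb x [ClO-]) = sqrt(3.33e-7 x 0.07456) = 0.000158 M.
pOH = 3.80, so pH = 14.00 - 3.80 = 10.20.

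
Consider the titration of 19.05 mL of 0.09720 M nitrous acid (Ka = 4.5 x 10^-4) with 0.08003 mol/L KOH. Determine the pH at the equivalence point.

7.99

n(HNO2) = 0.09720 x 0.01905 = 0.001852 mol; V(KOH) at equivalence = 0.001852/0.08003 = 0.02314 L.
At equivalence all the acid is converted to NO2-; total volume = 0.01905 + 0.02314 = 0.04219 L, so [NO2-] = 0.001852/0.04219 = 0.04389 M.
Kb = Kw/Ka = 1.0e-14 / 4.5 x 10^-4 = 2.22e-11.
[OH^-] = sqrt(Kb x [NO2-]) = sqrt(2.22e-11 x 0.04389) = 9.88e-7 M.
pOH = 6.01, so pH = 14.00 - 6.01 = 7.99.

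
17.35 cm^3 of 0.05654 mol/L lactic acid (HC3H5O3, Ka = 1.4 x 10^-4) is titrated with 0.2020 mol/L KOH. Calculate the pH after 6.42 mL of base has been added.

12.12

n(acid) = 0.05654 x 0.01735 = 0.0009810 mol; n(KOH) added = 0.2020 x 0.006420 = 0.001297 mol.
Base is in excess by 0.001297 - 0.0009810 = 0.0003159 mol in a total volume of 0.02377 L.
[OH^-] = 0.0003159/0.02377 = 0.01329 M, so pOH = 1.88 and pH = 14.00 - 1.88 = 12.12.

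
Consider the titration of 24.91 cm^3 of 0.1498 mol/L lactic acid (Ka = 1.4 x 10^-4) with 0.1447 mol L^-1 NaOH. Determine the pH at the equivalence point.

8.36

n(HC3H5O3) = 0.1498 x 0.02491 = 0.003732 mol; V(NaOH) at equivalence = 0.003732/0.1447 = 0.02579 L.
At equivalence all the acid is converted to C3H5O3-; total volume = 0.02491 + 0.02579 = 0.05070 L, so [C3H5O3-] = 0.003732/0.05070 = 0.07360 M.
Kb = Kw/Ka = 1.0e-14 / 1.4 x 10^-4 = 7.14e-11.
[OH^-] = sqrt(Kb x [C3H5O3-]) = sqrt(7.14e-11 x 0.07360) = 2.29e-6 M.
pOH = 5.64, so pH = 14.00 - 5.64 = 8.36.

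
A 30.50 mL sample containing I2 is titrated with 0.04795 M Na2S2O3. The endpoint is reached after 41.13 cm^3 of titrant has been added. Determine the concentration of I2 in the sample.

n(Na2S2O3) = 0.04795 x 0.04113 = 0.001972 mol.
From the balanced equation, 2 mol Na2S2O3 reacts with 1 mol I2, so n(I2) = 0.001972 x 1/2 = 0.0009861 mol.
[I2] = 0.0009861 / 0.03050 L = 0.0323 M.

0.0323 M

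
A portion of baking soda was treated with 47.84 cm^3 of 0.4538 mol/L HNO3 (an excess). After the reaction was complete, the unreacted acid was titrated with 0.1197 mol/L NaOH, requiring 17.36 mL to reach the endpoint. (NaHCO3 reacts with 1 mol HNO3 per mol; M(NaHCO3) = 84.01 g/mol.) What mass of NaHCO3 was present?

1.65 g

Total n(HNO3) added = 0.4538 x 0.04784 = 0.02171 mol.
n(NaOH) used = 0.1197 x 0.01736 = 0.002078 mol, which equals the excess n(HNO3).
So n(HNO3) consumed by the sample = 0.02171 - 0.002078 = 0.01963 mol.
n(NaHCO3) = 0.01963 / 1 = 0.01963 mol.
mass = 0.01963 mol x 84.01 g/mol = 1.65 g.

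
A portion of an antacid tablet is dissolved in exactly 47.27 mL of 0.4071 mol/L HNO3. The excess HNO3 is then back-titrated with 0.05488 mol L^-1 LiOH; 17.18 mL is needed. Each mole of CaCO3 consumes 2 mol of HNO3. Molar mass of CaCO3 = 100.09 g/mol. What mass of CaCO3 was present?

Total n(HNO3) added = 0.4071 x 0.04727 = 0.01924 mol.
n(LiOH) used = 0.05488 x 0.01718 = 0.0009428 mol, which equals the excess n(HNO3).
So n(HNO3) consumed by the sample = 0.01924 - 0.0009428 = 0.01830 mol.
n(CaCO3) = 0.01830 / 2 = 0.009150 mol.
mass = 0.009150 mol x 100.09 g/mol = 0.916 g.

0.916 g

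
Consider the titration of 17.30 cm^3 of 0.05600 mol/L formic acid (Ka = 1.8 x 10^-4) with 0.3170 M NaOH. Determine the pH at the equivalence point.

n(HCOOH) = 0.05600 x 0.01730 = 0.0009688 mol; V(NaOH) at equivalence = 0.0009688/0.3170 = 0.003056 L.
At equivalence all the acid is converted to HCOO-; total volume = 0.01730 + 0.003056 = 0.02036 L, so [HCOO-] = 0.0009688/0.02036 = 0.04759 M.
Kb = Kw/Ka = 1.0e-14 / 1.8 x 10^-4 = 5.56e-11.
[OH^-] = sqrt(Kb x [HCOO-]) = sqrt(5.56e-11 x 0.04759) = 1.63e-6 M.
pOH = 5.79, so pH = 14.00 - 5.79 = 8.21.

8.21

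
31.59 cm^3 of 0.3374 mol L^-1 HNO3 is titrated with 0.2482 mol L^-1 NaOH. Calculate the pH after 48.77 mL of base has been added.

n(acid) = 0.3374 x 0.03159 = 0.01066 mol; n(NaOH) added = 0.2482 x 0.04877 = 0.01210 mol.
Base is in excess by 0.01210 - 0.01066 = 0.001446 mol in a total volume of 0.08036 L.
[OH^-] = 0.001446/0.08036 = 0.01800 M, so pOH = 1.74 and pH = 14.00 - 1.74 = 12.26.

12.26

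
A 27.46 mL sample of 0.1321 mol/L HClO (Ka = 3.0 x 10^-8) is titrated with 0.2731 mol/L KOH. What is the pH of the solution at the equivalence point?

n(HClO) = 0.1321 x 0.02746 = 0.003627 mol; V(KOH) at equivalence = 0.003627/0.2731 = 0.01328 L.
At equivalence all the acid is converted to ClO-; total volume = 0.02746 + 0.01328 = 0.04074 L, so [ClO-] = 0.003627/0.04074 = 0.08903 M.
Kb = Kw/Ka = 1.0e-14 / 3.0 x 10^-8 = 3.33e-7.
[OH^-] = sqrt(Kb x [ClO-]) = sqrt(3.33e-7 x 0.08903) = 0.000172 M.
pOH = 3.76, so pH = 14.00 - 3.76 = 10.24.

10.24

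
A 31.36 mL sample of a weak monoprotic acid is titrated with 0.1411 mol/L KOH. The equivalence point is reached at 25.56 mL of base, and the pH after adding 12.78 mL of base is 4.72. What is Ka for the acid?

1.9 x 10^-5

12.78 mL is half of the equivalence volume, so this is the half-equivalence point where [HA] = [A^-].
At half-equivalence pH = pKa, so pKa = 4.72.
Ka = 10^(-4.72) = 1.9 x 10^-5.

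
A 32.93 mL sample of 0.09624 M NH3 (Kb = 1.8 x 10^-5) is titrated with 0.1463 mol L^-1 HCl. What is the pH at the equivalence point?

n(NH3) = 0.09624 x 0.03293 = 0.003169 mol; V(HCl) at equivalence = 0.003169/0.1463 = 0.02166 L.
At equivalence the base is fully converted to NH4+; total volume = 0.05459 L, so [NH4+] = 0.003169/0.05459 = 0.05805 M.
Ka(NH4+) = Kw/Kb = 1.0e-14 / 1.8 x 10^-5 = 5.56e-10.
[H^+] = sqrt(Ka x [NH4+]) = sqrt(5.56e-10 x 0.05805) = 5.68e-6 M.
pH = -log(5.68e-6) = 5.25.

5.25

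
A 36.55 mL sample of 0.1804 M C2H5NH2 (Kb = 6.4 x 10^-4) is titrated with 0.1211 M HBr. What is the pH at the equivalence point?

5.97

n(C2H5NH2) = 0.1804 x 0.03655 = 0.006594 mol; V(HBr) at equivalence = 0.006594/0.1211 = 0.05445 L.
At equivalence the base is fully converted to C2H5NH3+; total volume = 0.09100 L, so [C2H5NH3+] = 0.006594/0.09100 = 0.07246 M.
Ka(C2H5NH3+) = Kw/Kb = 1.0e-14 / 6.4 x 10^-4 = 1.56e-11.
[H^+] = sqrt(Ka x [C2H5NH3+]) = sqrt(1.56e-11 x 0.07246) = 1.06e-6 M.
pH = -log(1.06e-6) = 5.97.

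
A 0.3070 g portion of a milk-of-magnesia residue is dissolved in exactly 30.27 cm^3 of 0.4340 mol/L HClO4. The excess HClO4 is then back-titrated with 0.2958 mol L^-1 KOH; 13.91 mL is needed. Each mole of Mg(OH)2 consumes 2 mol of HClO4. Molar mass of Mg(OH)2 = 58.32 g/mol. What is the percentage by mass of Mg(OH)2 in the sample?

85.7%

Total n(HClO4) added = 0.4340 x 0.03027 = 0.01314 mol.
n(KOH) used = 0.2958 x 0.01391 = 0.004115 mol, which equals the excess n(HClO4).
So n(HClO4) consumed by the sample = 0.01314 - 0.004115 = 0.009023 mol.
n(Mg(OH)2) = 0.009023 / 2 = 0.004511 mol.
mass Mg(OH)2 = 0.004511 x 58.32 = 0.2631 g, so %Mg(OH)2 = 0.2631/0.3070 x 100 = 85.7%.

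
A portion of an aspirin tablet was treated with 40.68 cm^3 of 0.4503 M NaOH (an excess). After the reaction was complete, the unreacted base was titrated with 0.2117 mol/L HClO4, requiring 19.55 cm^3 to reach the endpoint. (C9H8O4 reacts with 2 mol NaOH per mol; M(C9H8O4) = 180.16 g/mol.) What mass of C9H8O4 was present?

Total n(NaOH) added = 0.4503 x 0.04068 = 0.01832 mol.
n(HClO4) used = 0.2117 x 0.01955 = 0.004139 mol, which equals the excess n(NaOH).
So n(NaOH) consumed by the sample = 0.01832 - 0.004139 = 0.01418 mol.
n(C9H8O4) = 0.01418 / 2 = 0.007090 mol.
mass = 0.007090 mol x 180.16 g/mol = 1.28 g.

1.28 g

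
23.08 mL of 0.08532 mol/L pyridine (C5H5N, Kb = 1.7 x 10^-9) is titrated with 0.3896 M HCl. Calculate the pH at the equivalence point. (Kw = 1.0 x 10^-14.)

3.19

n(C5H5N) = 0.08532 x 0.02308 = 0.001969 mol; V(HCl) at equivalence = 0.001969/0.3896 = 0.005054 L.
At equivalence the base is fully converted to C5H5NH+; total volume = 0.02813 L, so [C5H5NH+] = 0.001969/0.02813 = 0.06999 M.
Ka(C5H5NH+) = Kw/Kb = 1.0e-14 / 1.7 x 10^-9 = 5.88e-6.
[H^+] = sqrt(Ka x [C5H5NH+]) = sqrt(5.88e-6 x 0.06999) = 0.000642 M.
pH = -log(0.000642) = 3.19.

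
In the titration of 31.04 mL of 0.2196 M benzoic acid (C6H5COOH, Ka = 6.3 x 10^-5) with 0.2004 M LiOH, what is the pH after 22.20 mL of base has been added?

4.47

Initial n(C6H5COOH) = 0.2196 x 0.03104 = 0.006816 mol.
n(LiOH) added = 0.2004 x 0.02220 = 0.004449 mol, converting that many moles of C6H5COOH to C6H5COO-.
Remaining n(C6H5COOH) = 0.002368 mol; n(C6H5COO-) = 0.004449 mol.
By Henderson-Hasselbalch, pH = pKa + log([A^-]/[HA]) = 4.20 + log(0.004449/0.002368) = 4.20 + (+0.27) = 4.47.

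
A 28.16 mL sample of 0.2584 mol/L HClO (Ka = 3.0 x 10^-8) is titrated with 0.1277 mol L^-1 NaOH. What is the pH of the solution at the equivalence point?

n(HClO) = 0.2584 x 0.02816 = 0.007277 mol; V(NaOH) at equivalence = 0.007277/0.1277 = 0.05698 L.
At equivalence all the acid is converted to ClO-; total volume = 0.02816 + 0.05698 = 0.08514 L, so [ClO-] = 0.007277/0.08514 = 0.08546 M.
Kb = Kw/Ka = 1.0e-14 / 3.0 x 10^-8 = 3.33e-7.
[OH^-] = sqrt(Kb x [ClO-]) = sqrt(3.33e-7 x 0.08546) = 0.000169 M.
pOH = 3.77, so pH = 14.00 - 3.77 = 10.23.

10.23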